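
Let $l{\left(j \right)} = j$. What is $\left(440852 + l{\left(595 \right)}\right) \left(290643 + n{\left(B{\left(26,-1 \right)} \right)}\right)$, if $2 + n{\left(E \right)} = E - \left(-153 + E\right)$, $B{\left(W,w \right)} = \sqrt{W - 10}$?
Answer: $128370138918$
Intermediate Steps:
$B{\left(W,w \right)} = \sqrt{-10 + W}$
$n{\left(E \right)} = 151$ ($n{\left(E \right)} = -2 + \left(E - \left(-153 + E\right)\right) = -2 + 153 = 151$)
$\left(440852 + l{\left(595 \right)}\right) \left(290643 + n{\left(B{\left(26,-1 \right)} \right)}\right) = \left(440852 + 595\right) \left(290643 + 151\right) = 441447 \cdot 290794 = 128370138918$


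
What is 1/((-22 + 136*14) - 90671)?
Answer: -1/88789 ≈ -1.1263e-5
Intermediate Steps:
1/((-22 + 136*14) - 90671) = 1/((-22 + 1904) - 90671) = 1/(1882 - 90671) = 1/(-88789) = -1/88789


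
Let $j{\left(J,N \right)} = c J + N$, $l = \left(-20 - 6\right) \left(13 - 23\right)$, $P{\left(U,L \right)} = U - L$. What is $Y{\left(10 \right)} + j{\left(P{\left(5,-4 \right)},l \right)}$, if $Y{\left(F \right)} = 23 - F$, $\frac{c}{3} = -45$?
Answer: $-942$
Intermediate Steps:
$c = -135$ ($c = 3 \left(-45\right) = -135$)
$l = 260$ ($l = \left(-26\right) \left(-10\right) = 260$)
$j{\left(J,N \right)} = N - 135 J$ ($j{\left(J,N \right)} = - 135 J + N = N - 135 J$)
$Y{\left(10 \right)} + j{\left(P{\left(5,-4 \right)},l \right)} = \left(23 - 10\right) + \left(260 - 135 \left(5 - -4\right)\right) = \left(23 - 10\right) + \left(260 - 135 \left(5 + 4\right)\right) = 13 + \left(260 - 1215\right) = 13 - 955 = -942$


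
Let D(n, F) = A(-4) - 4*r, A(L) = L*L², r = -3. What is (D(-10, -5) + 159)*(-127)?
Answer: -13589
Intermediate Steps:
A(L) = L³
D(n, F) = -52 (D(n, F) = (-4)³ - 4*(-3) = -64 + 12 = -52)
(D(-10, -5) + 159)*(-127) = (-52 + 159)*(-127) = 107*(-127) = -13589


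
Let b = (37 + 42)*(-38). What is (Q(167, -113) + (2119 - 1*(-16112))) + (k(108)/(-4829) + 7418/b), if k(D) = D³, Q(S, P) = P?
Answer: 129416486349/7248329 ≈ 17855.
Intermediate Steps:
b = -3002 (b = 79*(-38) = -3002)
(Q(167, -113) + (2119 - 1*(-16112))) + (k(108)/(-4829) + 7418/b) = (-113 + (2119 - 1*(-16112))) + (108³/(-4829) + 7418/(-3002)) = (-113 + (2119 + 16112)) + (1259712*(-1/4829) + 7418*(-1/3002)) = (-113 + 18231) + (-1259712/4829 - 3709/1501) = 18118 - 1908738473/7248329 = 129416486349/7248329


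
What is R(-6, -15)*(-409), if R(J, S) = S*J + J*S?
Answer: -73620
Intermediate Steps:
R(J, S) = 2*J*S (R(J, S) = J*S + J*S = 2*J*S)
R(-6, -15)*(-409) = (2*(-6)*(-15))*(-409) = 180*(-409) = -73620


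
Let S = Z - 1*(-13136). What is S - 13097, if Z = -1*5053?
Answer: -5014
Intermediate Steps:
Z = -5053
S = 8083 (S = -5053 - 1*(-13136) = -5053 + 13136 = 8083)
S - 13097 = 8083 - 13097 = -5014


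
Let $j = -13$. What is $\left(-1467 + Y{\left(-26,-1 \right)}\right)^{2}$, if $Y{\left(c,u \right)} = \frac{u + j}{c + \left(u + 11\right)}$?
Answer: $\frac{137569441}{64} \approx 2.1495 \cdot 10^{6}$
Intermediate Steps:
$Y{\left(c,u \right)} = \frac{-13 + u}{11 + c + u}$ ($Y{\left(c,u \right)} = \frac{u - 13}{c + \left(u + 11\right)} = \frac{-13 + u}{c + \left(11 + u\right)} = \frac{-13 + u}{11 + c + u}$)
$\left(-1467 + Y{\left(-26,-1 \right)}\right)^{2} = \left(-1467 + \frac{-13 - 1}{11 - 26 - 1}\right)^{2} = \left(-1467 + \frac{1}{-16} \left(-14\right)\right)^{2} = \left(-1467 - - \frac{7}{8}\right)^{2} = \left(-1467 + \frac{7}{8}\right)^{2} = \left(- \frac{11729}{8}\right)^{2} = \frac{137569441}{64}$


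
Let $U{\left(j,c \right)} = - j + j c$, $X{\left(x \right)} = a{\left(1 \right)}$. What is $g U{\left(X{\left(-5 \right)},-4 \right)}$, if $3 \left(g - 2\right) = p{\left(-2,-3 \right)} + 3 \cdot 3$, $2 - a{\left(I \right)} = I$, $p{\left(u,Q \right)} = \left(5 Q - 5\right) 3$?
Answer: $75$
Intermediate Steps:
$p{\left(u,Q \right)} = -15 + 15 Q$ ($p{\left(u,Q \right)} = \left(-5 + 5 Q\right) 3 = -15 + 15 Q$)
$a{\left(I \right)} = 2 - I$
$X{\left(x \right)} = 1$ ($X{\left(x \right)} = 2 - 1 = 1$)
$U{\left(j,c \right)} = - j + c j$
$g = -15$ ($g = 2 + \frac{\left(-15 + 15 \left(-3\right)\right) + 3 \cdot 3}{3} = 2 + \frac{\left(-15 - 45\right) + 9}{3} = 2 + \frac{-60 + 9}{3} = 2 + \frac{1}{3} \left(-51\right) = 2 - 17 = -15$)
$g U{\left(X{\left(-5 \right)},-4 \right)} = - 15 \cdot 1 \left(-1 - 4\right) = - 15 \cdot 1 \left(-5\right) = \left(-15\right) \left(-5\right) = 75$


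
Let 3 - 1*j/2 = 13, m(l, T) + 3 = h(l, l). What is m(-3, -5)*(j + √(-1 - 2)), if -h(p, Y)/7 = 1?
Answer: 200 - 10*I*√3 ≈ 200.0 - 17.32*I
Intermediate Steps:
h(p, Y) = -7 (h(p, Y) = -7*1 = -7)
m(l, T) = -10 (m(l, T) = -3 - 7 = -10)
j = -20 (j = 6 - 2*13 = 6 - 26 = -20)
m(-3, -5)*(j + √(-1 - 2)) = -10*(-20 + √(-1 - 2)) = -10*(-20 + √(-3)) = -10*(-20 + I*√3) = 200 - 10*I*√3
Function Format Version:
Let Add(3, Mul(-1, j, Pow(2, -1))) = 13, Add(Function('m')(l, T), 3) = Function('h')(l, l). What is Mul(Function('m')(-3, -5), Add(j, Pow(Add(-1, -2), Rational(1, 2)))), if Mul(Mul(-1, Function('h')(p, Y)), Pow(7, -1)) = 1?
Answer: Add(200, Mul(-10, I, Pow(3, Rational(1, 2)))) ≈ Add(200.00, Mul(-17.320, I))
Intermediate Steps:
Function('h')(p, Y) = -7 (Function('h')(p, Y) = Mul(-7, 1) = -7)
Function('m')(l, T) = -10 (Function('m')(l, T) = Add(-3, -7) = -10)
j = -20 (j = Add(6, Mul(-2, 13)) = Add(6, -26) = -20)
Mul(Function('m')(-3, -5), Add(j, Pow(Add(-1, -2), Rational(1, 2)))) = Mul(-10, Add(-20, Pow(Add(-1, -2), Rational(1, 2)))) = Mul(-10, Add(-20, Pow(-3, Rational(1, 2)))) = Mul(-10, Add(-20, Mul(I, Pow(3, Rational(1, 2))))) = Add(200, Mul(-10, I, Pow(3, Rational(1, 2))))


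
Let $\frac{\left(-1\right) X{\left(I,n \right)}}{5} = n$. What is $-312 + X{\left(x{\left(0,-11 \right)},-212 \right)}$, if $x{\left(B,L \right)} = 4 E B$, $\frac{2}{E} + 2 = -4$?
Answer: $748$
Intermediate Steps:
$E = - \frac{1}{3}$ ($E = \frac{2}{-2 - 4} = \frac{2}{-6} = 2 \left(- \frac{1}{6}\right) = - \frac{1}{3} \approx -0.33333$)
$x{\left(B,L \right)} = - \frac{4 B}{3}$ ($x{\left(B,L \right)} = 4 \left(- \frac{1}{3}\right) B = - \frac{4 B}{3}$)
$X{\left(I,n \right)} = - 5 n$
$-312 + X{\left(x{\left(0,-11 \right)},-212 \right)} = -312 - -1060 = -312 + 1060 = 748$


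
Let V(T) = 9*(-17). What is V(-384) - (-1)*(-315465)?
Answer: -315618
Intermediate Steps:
V(T) = -153
V(-384) - (-1)*(-315465) = -153 - (-1)*(-315465) = -153 - 1*315465 = -153 - 315465 = -315618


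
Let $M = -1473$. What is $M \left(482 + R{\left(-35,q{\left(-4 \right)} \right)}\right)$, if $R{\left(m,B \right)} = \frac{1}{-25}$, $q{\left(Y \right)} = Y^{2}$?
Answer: $- \frac{17748177}{25} \approx -7.0993 \cdot 10^{5}$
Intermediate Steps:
$R{\left(m,B \right)} = - \frac{1}{25}$
$M \left(482 + R{\left(-35,q{\left(-4 \right)} \right)}\right) = - 1473 \left(482 - \frac{1}{25}\right) = \left(-1473\right) \frac{12049}{25} = - \frac{17748177}{25}$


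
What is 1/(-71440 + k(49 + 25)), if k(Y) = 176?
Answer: -1/71264 ≈ -1.4032e-5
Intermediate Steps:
1/(-71440 + k(49 + 25)) = 1/(-71440 + 176) = 1/(-71264) = -1/71264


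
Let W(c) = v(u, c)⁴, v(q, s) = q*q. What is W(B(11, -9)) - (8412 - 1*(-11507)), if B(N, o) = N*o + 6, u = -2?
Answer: -19663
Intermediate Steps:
B(N, o) = 6 + N*o
v(q, s) = q²
W(c) = 256 (W(c) = ((-2)²)⁴ = 4⁴ = 256)
W(B(11, -9)) - (8412 - 1*(-11507)) = 256 - (8412 - 1*(-11507)) = 256 - (8412 + 11507) = 256 - 1*19919 = 256 - 19919 = -19663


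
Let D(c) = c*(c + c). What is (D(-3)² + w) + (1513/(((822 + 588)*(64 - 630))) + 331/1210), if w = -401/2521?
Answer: 78902300629253/243441020460 ≈ 324.11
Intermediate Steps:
D(c) = 2*c² (D(c) = c*(2*c) = 2*c²)
w = -401/2521 (w = -401*1/2521 = -401/2521 ≈ -0.15906)
(D(-3)² + w) + (1513/(((822 + 588)*(64 - 630))) + 331/1210) = ((2*(-3)²)² - 401/2521) + (1513/(((822 + 588)*(64 - 630))) + 331/1210) = ((2*9)² - 401/2521) + (1513/((1410*(-566))) + 331*(1/1210)) = (18² - 401/2521) + (1513/(-798060) + 331/1210) = (324 - 401/2521) + (1513*(-1/798060) + 331/1210) = 816403/2521 + (-1513/798060 + 331/1210) = 816403/2521 + 26232713/96565260 = 78902300629253/243441020460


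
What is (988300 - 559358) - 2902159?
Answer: -2473217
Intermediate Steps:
(988300 - 559358) - 2902159 = 428942 - 2902159 = -2473217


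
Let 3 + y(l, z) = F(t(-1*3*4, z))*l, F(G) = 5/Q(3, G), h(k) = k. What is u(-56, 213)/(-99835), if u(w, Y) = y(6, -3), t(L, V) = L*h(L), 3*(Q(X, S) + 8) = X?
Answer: 51/698845 ≈ 7.2978e-5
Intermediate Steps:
Q(X, S) = -8 + X/3
t(L, V) = L**2 (t(L, V) = L*L = L**2)
F(G) = -5/7 (F(G) = 5/(-8 + (1/3)*3) = 5/(-8 + 1) = 5/(-7) = 5*(-1/7) = -5/7)
y(l, z) = -3 - 5*l/7
u(w, Y) = -51/7 (u(w, Y) = -3 - 5/7*6 = -3 - 30/7 = -51/7)
u(-56, 213)/(-99835) = -51/7/(-99835) = -51/7*(-1/99835) = 51/698845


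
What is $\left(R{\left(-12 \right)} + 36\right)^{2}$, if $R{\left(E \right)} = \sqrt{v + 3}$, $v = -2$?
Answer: $1369$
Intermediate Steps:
$R{\left(E \right)} = 1$ ($R{\left(E \right)} = \sqrt{-2 + 3} = \sqrt{1} = 1$)
$\left(R{\left(-12 \right)} + 36\right)^{2} = \left(1 + 36\right)^{2} = 37^{2} = 1369$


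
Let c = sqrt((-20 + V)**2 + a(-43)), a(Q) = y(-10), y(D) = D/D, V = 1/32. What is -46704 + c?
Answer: -46704 + sqrt(409345)/32 ≈ -46684.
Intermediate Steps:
V = 1/32 ≈ 0.031250
y(D) = 1
a(Q) = 1
c = sqrt(409345)/32 (c = sqrt((-20 + 1/32)**2 + 1) = sqrt((-639/32)**2 + 1) = sqrt(408321/1024 + 1) = sqrt(409345/1024) = sqrt(409345)/32 ≈ 19.994)
-46704 + c = -46704 + sqrt(409345)/32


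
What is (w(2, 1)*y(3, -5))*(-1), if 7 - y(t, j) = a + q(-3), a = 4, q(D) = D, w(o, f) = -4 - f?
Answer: 30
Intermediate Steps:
y(t, j) = 6 (y(t, j) = 7 - (4 - 3) = 7 - 1*1 = 7 - 1 = 6)
(w(2, 1)*y(3, -5))*(-1) = ((-4 - 1*1)*6)*(-1) = ((-4 - 1)*6)*(-1) = -5*6*(-1) = -30*(-1) = 30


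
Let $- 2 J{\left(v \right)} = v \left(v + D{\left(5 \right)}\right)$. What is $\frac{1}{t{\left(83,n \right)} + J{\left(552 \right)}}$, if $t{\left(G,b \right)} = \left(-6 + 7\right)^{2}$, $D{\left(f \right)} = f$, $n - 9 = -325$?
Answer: $- \frac{1}{153731} \approx -6.5049 \cdot 10^{-6}$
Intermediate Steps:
$n = -316$ ($n = 9 - 325 = -316$)
$J{\left(v \right)} = - \frac{v \left(5 + v\right)}{2}$ ($J{\left(v \right)} = - \frac{v \left(v + 5\right)}{2} = - \frac{v \left(5 + v\right)}{2}$)
$t{\left(G,b \right)} = 1$ ($t{\left(G,b \right)} = 1^{2} = 1$)
$\frac{1}{t{\left(83,n \right)} + J{\left(552 \right)}} = \frac{1}{1 - 276 \left(5 + 552\right)} = \frac{1}{1 - 276 \cdot 557} = \frac{1}{1 - 153732} = \frac{1}{-153731} = - \frac{1}{153731}$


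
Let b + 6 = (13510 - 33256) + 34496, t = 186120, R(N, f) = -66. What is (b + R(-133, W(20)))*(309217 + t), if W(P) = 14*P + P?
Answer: 7270556486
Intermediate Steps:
W(P) = 15*P
b = 14744 (b = -6 + ((13510 - 33256) + 34496) = -6 + (-19746 + 34496) = -6 + 14750 = 14744)
(b + R(-133, W(20)))*(309217 + t) = (14744 - 66)*(309217 + 186120) = 14678*495337 = 7270556486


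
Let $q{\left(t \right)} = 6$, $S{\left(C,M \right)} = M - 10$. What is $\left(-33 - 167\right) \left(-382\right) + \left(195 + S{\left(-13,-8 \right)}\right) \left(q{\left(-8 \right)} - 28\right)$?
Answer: $72506$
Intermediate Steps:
$S{\left(C,M \right)} = -10 + M$
$\left(-33 - 167\right) \left(-382\right) + \left(195 + S{\left(-13,-8 \right)}\right) \left(q{\left(-8 \right)} - 28\right) = \left(-33 - 167\right) \left(-382\right) + \left(195 - 18\right) \left(6 - 28\right) = \left(-200\right) \left(-382\right) + \left(195 - 18\right) \left(-22\right) = 76400 + 177 \left(-22\right) = 76400 - 3894 = 72506$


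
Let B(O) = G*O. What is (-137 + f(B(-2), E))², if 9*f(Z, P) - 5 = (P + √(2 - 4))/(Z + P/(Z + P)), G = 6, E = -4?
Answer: 3329289968/178929 + 461600*I*√2/178929 ≈ 18607.0 + 3.6484*I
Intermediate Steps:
B(O) = 6*O
f(Z, P) = 5/9 + (P + I*√2)/(9*(Z + P/(P + Z))) (f(Z, P) = 5/9 + ((P + √(2 - 4))/(Z + P/(Z + P)))/9 = 5/9 + ((P + √(-2))/(Z + P/(P + Z)))/9 = 5/9 + ((P + I*√2)/(Z + P/(P + Z)))/9 = 5/9 + (P + I*√2)/(9*(Z + P/(P + Z))))
(-137 + f(B(-2), E))² = (-137 + ((-4)² + 5*(-4) + 5*(6*(-2))² + 6*(-4)*(6*(-2)) + I*(-4)*√2 + I*(6*(-2))*√2)/(9*(-4 + (6*(-2))² - 24*(-2))))² = (-137 + (16 - 20 + 5*(-12)² + 6*(-4)*(-12) - 4*I*√2 + I*(-12)*√2)/(9*(-4 + (-12)² - 4*(-12))))² = (-137 + (16 - 20 + 5*144 + 288 - 4*I*√2 - 12*I*√2)/(9*(-4 + 144 + 48)))² = (-137 + (⅑)*(16 - 20 + 720 + 288 - 4*I*√2 - 12*I*√2)/188)² = (-137 + (⅑)*(1/188)*(1004 - 16*I*√2))² = (-137 + (251/423 - 4*I*√2/423))² = (-57700/423 - 4*I*√2/423)²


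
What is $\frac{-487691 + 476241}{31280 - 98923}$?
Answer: $\frac{11450}{67643} \approx 0.16927$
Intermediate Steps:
$\frac{-487691 + 476241}{31280 - 98923} = - \frac{11450}{-67643} = \left(-11450\right) \left(- \frac{1}{67643}\right) = \frac{11450}{67643}$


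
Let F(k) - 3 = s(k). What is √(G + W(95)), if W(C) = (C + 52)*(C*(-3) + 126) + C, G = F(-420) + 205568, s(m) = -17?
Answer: 2*√45569 ≈ 426.94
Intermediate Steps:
F(k) = -14 (F(k) = 3 - 17 = -14)
G = 205554 (G = -14 + 205568 = 205554)
W(C) = C + (52 + C)*(126 - 3*C) (W(C) = (52 + C)*(-3*C + 126) + C = (52 + C)*(126 - 3*C) + C = C + (52 + C)*(126 - 3*C))
√(G + W(95)) = √(205554 + (6552 - 29*95 - 3*95²)) = √(205554 + (6552 - 2755 - 3*9025)) = √(205554 + (6552 - 2755 - 27075)) = √(205554 - 23278) = √182276 = 2*√45569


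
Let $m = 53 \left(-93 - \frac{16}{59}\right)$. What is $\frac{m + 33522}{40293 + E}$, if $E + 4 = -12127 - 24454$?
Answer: $\frac{1686139}{218772} \approx 7.7073$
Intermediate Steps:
$E = -36585$ ($E = -4 - 36581 = -36585$)
$m = - \frac{291659}{59}$ ($m = 53 \left(-93 - \frac{16}{59}\right) = 53 \left(- \frac{5503}{59}\right) = - \frac{291659}{59} \approx -4943.4$)
$\frac{m + 33522}{40293 + E} = \frac{- \frac{291659}{59} + 33522}{40293 - 36585} = \frac{1686139}{59 \cdot 3708} = \frac{1686139}{59} \cdot \frac{1}{3708} = \frac{1686139}{218772}$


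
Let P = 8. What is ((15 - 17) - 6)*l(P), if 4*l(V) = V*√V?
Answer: -32*√2 ≈ -45.255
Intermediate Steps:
l(V) = V^(3/2)/4 (l(V) = (V*√V)/4 = V^(3/2)/4)
((15 - 17) - 6)*l(P) = ((15 - 17) - 6)*(8^(3/2)/4) = (-2 - 6)*((16*√2)/4) = -32*√2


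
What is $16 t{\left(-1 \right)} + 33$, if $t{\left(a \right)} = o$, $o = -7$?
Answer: $-79$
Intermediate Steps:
$t{\left(a \right)} = -7$
$16 t{\left(-1 \right)} + 33 = 16 \left(-7\right) + 33 = -112 + 33 = -79$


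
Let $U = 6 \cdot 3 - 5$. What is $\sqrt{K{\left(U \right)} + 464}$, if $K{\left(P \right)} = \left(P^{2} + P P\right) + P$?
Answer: $\sqrt{815} \approx 28.548$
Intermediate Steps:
$U = 13$ ($U = 18 - 5 = 13$)
$K{\left(P \right)} = P + 2 P^{2}$ ($K{\left(P \right)} = \left(P^{2} + P^{2}\right) + P = 2 P^{2} + P = P + 2 P^{2}$)
$\sqrt{K{\left(U \right)} + 464} = \sqrt{13 \left(1 + 2 \cdot 13\right) + 464} = \sqrt{13 \left(1 + 26\right) + 464} = \sqrt{13 \cdot 27 + 464} = \sqrt{351 + 464} = \sqrt{815}$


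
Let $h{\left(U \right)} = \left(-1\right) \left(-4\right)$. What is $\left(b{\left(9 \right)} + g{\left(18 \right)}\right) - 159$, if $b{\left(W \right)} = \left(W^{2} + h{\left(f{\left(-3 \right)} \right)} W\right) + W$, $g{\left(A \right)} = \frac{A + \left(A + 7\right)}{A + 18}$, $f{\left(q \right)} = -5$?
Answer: $- \frac{1145}{36} \approx -31.806$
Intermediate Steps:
$g{\left(A \right)} = \frac{7 + 2 A}{18 + A}$ ($g{\left(A \right)} = \frac{A + \left(7 + A\right)}{18 + A} = \frac{7 + 2 A}{18 + A}$)
$h{\left(U \right)} = 4$
$b{\left(W \right)} = W^{2} + 5 W$ ($b{\left(W \right)} = \left(W^{2} + 4 W\right) + W = W^{2} + 5 W$)
$\left(b{\left(9 \right)} + g{\left(18 \right)}\right) - 159 = \left(9 \left(5 + 9\right) + \frac{7 + 2 \cdot 18}{18 + 18}\right) - 159 = \left(9 \cdot 14 + \frac{7 + 36}{36}\right) - 159 = \left(126 + \frac{1}{36} \cdot 43\right) - 159 = \left(126 + \frac{43}{36}\right) - 159 = \frac{4579}{36} - 159 = - \frac{1145}{36}$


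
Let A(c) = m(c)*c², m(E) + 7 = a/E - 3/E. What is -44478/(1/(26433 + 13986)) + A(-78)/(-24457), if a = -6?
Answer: -43967725346988/24457 ≈ -1.7978e+9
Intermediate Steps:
m(E) = -7 - 9/E (m(E) = -7 + (-6/E - 3/E) = -7 - 9/E)
A(c) = c²*(-7 - 9/c) (A(c) = (-7 - 9/c)*c² = c²*(-7 - 9/c))
-44478/(1/(26433 + 13986)) + A(-78)/(-24457) = -44478/(1/(26433 + 13986)) - 1*(-78)*(9 + 7*(-78))/(-24457) = -44478/(1/40419) - 1*(-78)*(9 - 546)*(-1/24457) = -44478/1/40419 - 1*(-78)*(-537)*(-1/24457) = -44478*40419 - 41886*(-1/24457) = -1797756282 + 41886/24457 = -43967725346988/24457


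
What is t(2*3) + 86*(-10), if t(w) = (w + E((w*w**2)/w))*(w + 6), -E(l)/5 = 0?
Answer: -788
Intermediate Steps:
E(l) = 0 (E(l) = -5*0 = 0)
t(w) = w*(6 + w) (t(w) = (w + 0)*(w + 6) = w*(6 + w))
t(2*3) + 86*(-10) = (2*3)*(6 + 2*3) + 86*(-10) = 6*(6 + 6) - 860 = 6*12 - 860 = 72 - 860 = -788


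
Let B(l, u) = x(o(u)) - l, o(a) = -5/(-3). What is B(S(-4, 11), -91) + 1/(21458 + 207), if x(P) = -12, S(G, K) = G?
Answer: -173319/21665 ≈ -8.0000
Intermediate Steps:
o(a) = 5/3 (o(a) = -5*(-1/3) = 5/3)
B(l, u) = -12 - l
B(S(-4, 11), -91) + 1/(21458 + 207) = (-12 - 1*(-4)) + 1/(21458 + 207) = (-12 + 4) + 1/21665 = -8 + 1/21665 = -173319/21665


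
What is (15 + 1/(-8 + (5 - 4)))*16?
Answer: 1664/7 ≈ 237.71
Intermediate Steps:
(15 + 1/(-8 + (5 - 4)))*16 = (15 + 1/(-8 + 1))*16 = (15 + 1/(-7))*16 = (15 - 1/7)*16 = (104/7)*16 = 1664/7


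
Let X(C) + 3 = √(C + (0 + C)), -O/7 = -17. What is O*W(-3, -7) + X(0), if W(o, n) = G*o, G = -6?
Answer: 2139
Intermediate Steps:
O = 119 (O = -7*(-17) = 119)
W(o, n) = -6*o
X(C) = -3 + √2*√C (X(C) = -3 + √(C + (0 + C)) = -3 + √(C + C) = -3 + √(2*C) = -3 + √2*√C)
O*W(-3, -7) + X(0) = 119*(-6*(-3)) + (-3 + √2*√0) = 119*18 + (-3 + √2*0) = 2142 + (-3 + 0) = 2142 - 3 = 2139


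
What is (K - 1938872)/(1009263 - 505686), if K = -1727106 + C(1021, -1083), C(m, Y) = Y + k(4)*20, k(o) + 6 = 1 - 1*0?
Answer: -1222387/167859 ≈ -7.2822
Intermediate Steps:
k(o) = -5 (k(o) = -6 + (1 - 1*0) = -6 + (1 + 0) = -6 + 1 = -5)
C(m, Y) = -100 + Y (C(m, Y) = Y - 5*20 = Y - 100 = -100 + Y)
K = -1728289 (K = -1727106 + (-100 - 1083) = -1727106 - 1183 = -1728289)
(K - 1938872)/(1009263 - 505686) = (-1728289 - 1938872)/(1009263 - 505686) = -3667161/503577 = -3667161*1/503577 = -1222387/167859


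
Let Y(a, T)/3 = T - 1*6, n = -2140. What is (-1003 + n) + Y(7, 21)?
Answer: -3098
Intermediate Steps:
Y(a, T) = -18 + 3*T (Y(a, T) = 3*(T - 1*6) = 3*(T - 6) = 3*(-6 + T) = -18 + 3*T)
(-1003 + n) + Y(7, 21) = (-1003 - 2140) + (-18 + 3*21) = -3143 + (-18 + 63) = -3143 + 45 = -3098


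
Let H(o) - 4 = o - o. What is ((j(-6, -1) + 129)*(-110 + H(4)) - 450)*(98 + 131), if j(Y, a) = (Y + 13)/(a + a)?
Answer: -3149437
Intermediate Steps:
j(Y, a) = (13 + Y)/(2*a) (j(Y, a) = (13 + Y)/((2*a)) = (13 + Y)*(1/(2*a)) = (13 + Y)/(2*a))
H(o) = 4 (H(o) = 4 + (o - o) = 4 + 0 = 4)
((j(-6, -1) + 129)*(-110 + H(4)) - 450)*(98 + 131) = (((½)*(13 - 6)/(-1) + 129)*(-110 + 4) - 450)*(98 + 131) = (((½)*(-1)*7 + 129)*(-106) - 450)*229 = ((-7/2 + 129)*(-106) - 450)*229 = ((251/2)*(-106) - 450)*229 = (-13303 - 450)*229 = -13753*229 = -3149437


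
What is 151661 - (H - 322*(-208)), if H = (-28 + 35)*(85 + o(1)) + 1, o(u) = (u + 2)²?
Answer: 84026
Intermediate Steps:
o(u) = (2 + u)²
H = 659 (H = (-28 + 35)*(85 + (2 + 1)²) + 1 = 7*(85 + 3²) + 1 = 7*(85 + 9) + 1 = 7*94 + 1 = 658 + 1 = 659)
151661 - (H - 322*(-208)) = 151661 - (659 - 322*(-208)) = 151661 - (659 + 66976) = 151661 - 1*67635 = 151661 - 67635 = 84026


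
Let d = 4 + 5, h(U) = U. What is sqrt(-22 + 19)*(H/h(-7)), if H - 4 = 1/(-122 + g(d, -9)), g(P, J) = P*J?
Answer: -811*I*sqrt(3)/1421 ≈ -0.98852*I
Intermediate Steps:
d = 9
g(P, J) = J*P
H = 811/203 (H = 4 + 1/(-122 - 9*9) = 4 + 1/(-122 - 81) = 4 + 1/(-203) = 4 - 1/203 = 811/203 ≈ 3.9951)
sqrt(-22 + 19)*(H/h(-7)) = sqrt(-22 + 19)*((811/203)/(-7)) = sqrt(-3)*((811/203)*(-1/7)) = (I*sqrt(3))*(-811/1421) = -811*I*sqrt(3)/1421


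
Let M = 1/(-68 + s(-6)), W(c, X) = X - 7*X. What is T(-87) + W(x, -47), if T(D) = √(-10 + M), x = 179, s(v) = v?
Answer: 282 + I*√54834/74 ≈ 282.0 + 3.1644*I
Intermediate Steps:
W(c, X) = -6*X
M = -1/74 (M = 1/(-68 - 6) = 1/(-74) = -1/74 ≈ -0.013514)
T(D) = I*√54834/74 (T(D) = √(-10 - 1/74) = √(-741/74) = I*√54834/74)
T(-87) + W(x, -47) = I*√54834/74 - 6*(-47) = I*√54834/74 + 282 = 282 + I*√54834/74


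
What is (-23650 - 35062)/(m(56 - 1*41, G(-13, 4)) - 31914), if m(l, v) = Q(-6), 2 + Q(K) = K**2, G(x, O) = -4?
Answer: 7339/3985 ≈ 1.8417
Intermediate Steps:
Q(K) = -2 + K**2
m(l, v) = 34 (m(l, v) = -2 + (-6)**2 = -2 + 36 = 34)
(-23650 - 35062)/(m(56 - 1*41, G(-13, 4)) - 31914) = (-23650 - 35062)/(34 - 31914) = -58712/(-31880) = -58712*(-1/31880) = 7339/3985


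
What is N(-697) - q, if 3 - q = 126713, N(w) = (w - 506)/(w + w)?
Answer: 176634943/1394 ≈ 1.2671e+5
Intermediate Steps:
N(w) = (-506 + w)/(2*w) (N(w) = (-506 + w)/((2*w)) = (-506 + w)*(1/(2*w)) = (-506 + w)/(2*w))
q = -126710 (q = 3 - 1*126713 = 3 - 126713 = -126710)
N(-697) - q = (1/2)*(-506 - 697)/(-697) - 1*(-126710) = (1/2)*(-1/697)*(-1203) + 126710 = 1203/1394 + 126710 = 176634943/1394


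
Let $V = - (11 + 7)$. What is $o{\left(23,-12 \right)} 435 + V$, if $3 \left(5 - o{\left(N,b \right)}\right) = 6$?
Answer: $1287$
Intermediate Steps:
$V = -18$ ($V = \left(-1\right) 18 = -18$)
$o{\left(N,b \right)} = 3$ ($o{\left(N,b \right)} = 5 - 2 = 3$)
$o{\left(23,-12 \right)} 435 + V = 3 \cdot 435 - 18 = 1305 - 18 = 1287$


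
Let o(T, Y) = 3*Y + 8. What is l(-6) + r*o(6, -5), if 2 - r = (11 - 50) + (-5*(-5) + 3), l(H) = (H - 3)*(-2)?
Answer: -73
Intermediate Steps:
l(H) = 6 - 2*H (l(H) = (-3 + H)*(-2) = 6 - 2*H)
o(T, Y) = 8 + 3*Y
r = 13 (r = 2 - ((11 - 50) + (-5*(-5) + 3)) = 2 - (-39 + (25 + 3)) = 2 - (-39 + 28) = 2 - 1*(-11) = 2 + 11 = 13)
l(-6) + r*o(6, -5) = (6 - 2*(-6)) + 13*(8 + 3*(-5)) = (6 + 12) + 13*(8 - 15) = 18 + 13*(-7) = 18 - 91 = -73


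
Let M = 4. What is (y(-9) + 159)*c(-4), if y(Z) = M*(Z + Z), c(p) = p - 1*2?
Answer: -522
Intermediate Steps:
c(p) = -2 + p (c(p) = p - 2 = -2 + p)
y(Z) = 8*Z (y(Z) = 4*(Z + Z) = 4*(2*Z) = 8*Z)
(y(-9) + 159)*c(-4) = (8*(-9) + 159)*(-2 - 4) = (-72 + 159)*(-6) = 87*(-6) = -522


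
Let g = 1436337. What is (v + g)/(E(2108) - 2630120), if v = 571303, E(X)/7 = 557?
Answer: -2007640/2626221 ≈ -0.76446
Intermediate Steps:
E(X) = 3899 (E(X) = 7*557 = 3899)
(v + g)/(E(2108) - 2630120) = (571303 + 1436337)/(3899 - 2630120) = 2007640/(-2626221) = 2007640*(-1/2626221) = -2007640/2626221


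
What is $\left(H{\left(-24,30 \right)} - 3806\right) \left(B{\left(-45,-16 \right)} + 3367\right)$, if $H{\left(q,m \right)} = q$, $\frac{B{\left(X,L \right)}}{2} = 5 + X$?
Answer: $-12589210$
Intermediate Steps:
$B{\left(X,L \right)} = 10 + 2 X$ ($B{\left(X,L \right)} = 2 \left(5 + X\right) = 10 + 2 X$)
$\left(H{\left(-24,30 \right)} - 3806\right) \left(B{\left(-45,-16 \right)} + 3367\right) = \left(-24 - 3806\right) \left(\left(10 + 2 \left(-45\right)\right) + 3367\right) = - 3830 \left(\left(10 - 90\right) + 3367\right) = - 3830 \left(-80 + 3367\right) = \left(-3830\right) 3287 = -12589210$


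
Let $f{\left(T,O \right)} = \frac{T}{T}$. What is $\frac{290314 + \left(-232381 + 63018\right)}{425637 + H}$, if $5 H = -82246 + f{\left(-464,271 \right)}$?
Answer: $\frac{40317}{136396} \approx 0.29559$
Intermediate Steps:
$f{\left(T,O \right)} = 1$
$H = -16449$ ($H = \frac{-82246 + 1}{5} = \frac{1}{5} \left(-82245\right) = -16449$)
$\frac{290314 + \left(-232381 + 63018\right)}{425637 + H} = \frac{290314 + \left(-232381 + 63018\right)}{425637 - 16449} = \frac{290314 - 169363}{409188} = 120951 \cdot \frac{1}{409188} = \frac{40317}{136396}$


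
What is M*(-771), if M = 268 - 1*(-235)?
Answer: -387813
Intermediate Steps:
M = 503 (M = 268 + 235 = 503)
M*(-771) = 503*(-771) = -387813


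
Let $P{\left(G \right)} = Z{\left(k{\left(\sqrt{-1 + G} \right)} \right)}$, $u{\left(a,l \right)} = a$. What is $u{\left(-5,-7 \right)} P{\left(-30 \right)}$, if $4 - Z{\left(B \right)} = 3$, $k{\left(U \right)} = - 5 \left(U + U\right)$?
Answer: $-5$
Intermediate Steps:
$k{\left(U \right)} = - 10 U$ ($k{\left(U \right)} = - 5 \cdot 2 U = - 10 U$)
$Z{\left(B \right)} = 1$ ($Z{\left(B \right)} = 4 - 3 = 1$)
$P{\left(G \right)} = 1$
$u{\left(-5,-7 \right)} P{\left(-30 \right)} = \left(-5\right) 1 = -5$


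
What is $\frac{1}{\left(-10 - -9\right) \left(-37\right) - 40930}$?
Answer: $- \frac{1}{40893} \approx -2.4454 \cdot 10^{-5}$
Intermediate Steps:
$\frac{1}{\left(-10 - -9\right) \left(-37\right) - 40930} = \frac{1}{\left(-10 + 9\right) \left(-37\right) - 40930} = \frac{1}{\left(-1\right) \left(-37\right) - 40930} = \frac{1}{37 - 40930} = \frac{1}{-40893} = - \frac{1}{40893}$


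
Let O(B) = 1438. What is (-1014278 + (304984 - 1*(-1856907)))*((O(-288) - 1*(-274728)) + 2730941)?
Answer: 3450995085591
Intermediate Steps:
(-1014278 + (304984 - 1*(-1856907)))*((O(-288) - 1*(-274728)) + 2730941) = (-1014278 + (304984 - 1*(-1856907)))*((1438 - 1*(-274728)) + 2730941) = (-1014278 + (304984 + 1856907))*((1438 + 274728) + 2730941) = (-1014278 + 2161891)*(276166 + 2730941) = 1147613*3007107 = 3450995085591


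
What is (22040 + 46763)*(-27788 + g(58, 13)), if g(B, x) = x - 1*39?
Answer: -1913686642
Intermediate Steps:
g(B, x) = -39 + x (g(B, x) = x - 39 = -39 + x)
(22040 + 46763)*(-27788 + g(58, 13)) = (22040 + 46763)*(-27788 + (-39 + 13)) = 68803*(-27788 - 26) = 68803*(-27814) = -1913686642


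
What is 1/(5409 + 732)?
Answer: 1/6141 ≈ 0.00016284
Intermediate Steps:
1/(5409 + 732) = 1/6141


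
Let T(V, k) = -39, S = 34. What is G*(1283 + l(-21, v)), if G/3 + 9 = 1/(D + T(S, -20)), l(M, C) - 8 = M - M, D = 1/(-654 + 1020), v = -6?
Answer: -498931479/14273 ≈ -34956.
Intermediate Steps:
D = 1/366 ≈ 0.0027322
l(M, C) = 8 (l(M, C) = 8 + (M - M) = 8 + 0 = 8)
G = -386469/14273 (G = -27 + 3/(1/366 - 39) = -27 + 3/(-14273/366) = -27 + 3*(-366/14273) = -27 - 1098/14273 = -386469/14273 ≈ -27.077)
G*(1283 + l(-21, v)) = -386469*(1283 + 8)/14273 = -386469/14273*1291 = -498931479/14273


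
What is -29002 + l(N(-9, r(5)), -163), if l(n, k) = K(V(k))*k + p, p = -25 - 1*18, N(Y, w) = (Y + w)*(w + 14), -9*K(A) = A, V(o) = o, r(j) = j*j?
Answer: -287974/9 ≈ -31997.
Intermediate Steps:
r(j) = j**2
K(A) = -A/9
N(Y, w) = (14 + w)*(Y + w) (N(Y, w) = (Y + w)*(14 + w) = (14 + w)*(Y + w))
p = -43 (p = -25 - 18 = -43)
l(n, k) = -43 - k**2/9 (l(n, k) = (-k/9)*k - 43 = -k**2/9 - 43 = -43 - k**2/9)
-29002 + l(N(-9, r(5)), -163) = -29002 + (-43 - 1/9*(-163)**2) = -29002 + (-43 - 1/9*26569) = -29002 + (-43 - 26569/9) = -29002 - 26956/9 = -287974/9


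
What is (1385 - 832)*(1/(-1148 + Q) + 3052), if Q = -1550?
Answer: 4553565135/2698 ≈ 1.6878e+6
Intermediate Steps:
(1385 - 832)*(1/(-1148 + Q) + 3052) = (1385 - 832)*(1/(-1148 - 1550) + 3052) = 553*(1/(-2698) + 3052) = 553*(-1/2698 + 3052) = 553*(8234295/2698) = 4553565135/2698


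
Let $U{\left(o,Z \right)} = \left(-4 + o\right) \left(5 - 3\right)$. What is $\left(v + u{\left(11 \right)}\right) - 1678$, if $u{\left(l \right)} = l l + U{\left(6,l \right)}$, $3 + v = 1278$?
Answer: $-278$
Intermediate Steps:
$v = 1275$ ($v = -3 + 1278 = 1275$)
$U{\left(o,Z \right)} = -8 + 2 o$ ($U{\left(o,Z \right)} = \left(-4 + o\right) 2 = -8 + 2 o$)
$u{\left(l \right)} = 4 + l^{2}$ ($u{\left(l \right)} = l l + \left(-8 + 2 \cdot 6\right) = l^{2} + \left(-8 + 12\right) = l^{2} + 4 = 4 + l^{2}$)
$\left(v + u{\left(11 \right)}\right) - 1678 = \left(1275 + \left(4 + 11^{2}\right)\right) - 1678 = \left(1275 + \left(4 + 121\right)\right) - 1678 = \left(1275 + 125\right) - 1678 = 1400 - 1678 = -278$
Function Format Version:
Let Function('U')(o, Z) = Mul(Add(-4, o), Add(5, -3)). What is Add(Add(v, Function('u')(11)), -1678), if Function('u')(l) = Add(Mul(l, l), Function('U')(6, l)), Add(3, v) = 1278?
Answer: -278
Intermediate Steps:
v = 1275 (v = Add(-3, 1278) = 1275)
Function('U')(o, Z) = Add(-8, Mul(2, o)) (Function('U')(o, Z) = Mul(Add(-4, o), 2) = Add(-8, Mul(2, o)))
Function('u')(l) = Add(4, Pow(l, 2)) (Function('u')(l) = Add(Mul(l, l), Add(-8, Mul(2, 6))) = Add(Pow(l, 2), Add(-8, 12)) = Add(Pow(l, 2), 4) = Add(4, Pow(l, 2)))
Add(Add(v, Function('u')(11)), -1678) = Add(Add(1275, Add(4, Pow(11, 2))), -1678) = Add(Add(1275, Add(4, 121)), -1678) = Add(Add(1275, 125), -1678) = Add(1400, -1678) = -278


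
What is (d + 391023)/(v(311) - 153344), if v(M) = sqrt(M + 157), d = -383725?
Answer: -279776128/5878595467 - 10947*sqrt(13)/5878595467 ≈ -0.047599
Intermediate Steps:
v(M) = sqrt(157 + M)
(d + 391023)/(v(311) - 153344) = (-383725 + 391023)/(sqrt(157 + 311) - 153344) = 7298/(sqrt(468) - 153344) = 7298/(6*sqrt(13) - 153344) = 7298/(-153344 + 6*sqrt(13))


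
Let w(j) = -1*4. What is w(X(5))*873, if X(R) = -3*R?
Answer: -3492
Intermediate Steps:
w(j) = -4
w(X(5))*873 = -4*873 = -3492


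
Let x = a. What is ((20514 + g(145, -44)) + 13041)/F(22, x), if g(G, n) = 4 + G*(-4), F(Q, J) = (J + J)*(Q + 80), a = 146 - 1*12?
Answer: 10993/9112 ≈ 1.2064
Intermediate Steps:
a = 134 (a = 146 - 12 = 134)
x = 134
F(Q, J) = 2*J*(80 + Q) (F(Q, J) = (2*J)*(80 + Q) = 2*J*(80 + Q))
g(G, n) = 4 - 4*G
((20514 + g(145, -44)) + 13041)/F(22, x) = ((20514 + (4 - 4*145)) + 13041)/((2*134*(80 + 22))) = ((20514 + (4 - 580)) + 13041)/((2*134*102)) = ((20514 - 576) + 13041)/27336 = (19938 + 13041)*(1/27336) = 32979*(1/27336) = 10993/9112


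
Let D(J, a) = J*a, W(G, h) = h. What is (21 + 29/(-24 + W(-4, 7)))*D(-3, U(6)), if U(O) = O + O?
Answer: -11808/17 ≈ -694.59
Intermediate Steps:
U(O) = 2*O
(21 + 29/(-24 + W(-4, 7)))*D(-3, U(6)) = (21 + 29/(-24 + 7))*(-6*6) = (21 + 29/(-17))*(-3*12) = (21 - 1/17*29)*(-36) = (21 - 29/17)*(-36) = (328/17)*(-36) = -11808/17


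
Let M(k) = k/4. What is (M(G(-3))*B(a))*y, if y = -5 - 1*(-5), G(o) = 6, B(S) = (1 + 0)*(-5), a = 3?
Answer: 0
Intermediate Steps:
B(S) = -5 (B(S) = 1*(-5) = -5)
y = 0 (y = -5 + 5 = 0)
M(k) = k/4 (M(k) = k*(¼) = k/4)
(M(G(-3))*B(a))*y = (((¼)*6)*(-5))*0 = ((3/2)*(-5))*0 = -15/2*0 = 0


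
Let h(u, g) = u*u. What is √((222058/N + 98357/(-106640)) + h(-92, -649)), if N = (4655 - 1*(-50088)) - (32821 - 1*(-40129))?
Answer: √765523853805390155/9517620 ≈ 91.929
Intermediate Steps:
h(u, g) = u²
N = -18207 (N = (4655 + 50088) - (32821 + 40129) = 54743 - 1*72950 = 54743 - 72950 = -18207)
√((222058/N + 98357/(-106640)) + h(-92, -649)) = √((222058/(-18207) + 98357/(-106640)) + (-92)²) = √((222058*(-1/18207) + 98357*(-1/106640)) + 8464) = √((-222058/18207 - 98357/106640) + 8464) = √(-25471051019/1941594480 + 8464) = √(16408184627701/1941594480) = √765523853805390155/9517620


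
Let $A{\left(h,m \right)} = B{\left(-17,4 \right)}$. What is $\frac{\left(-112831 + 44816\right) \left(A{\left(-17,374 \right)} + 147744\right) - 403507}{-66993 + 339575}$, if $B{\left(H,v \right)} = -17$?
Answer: $- \frac{5024027706}{136291} \approx -36863.0$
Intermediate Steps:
$A{\left(h,m \right)} = -17$
$\frac{\left(-112831 + 44816\right) \left(A{\left(-17,374 \right)} + 147744\right) - 403507}{-66993 + 339575} = \frac{\left(-112831 + 44816\right) \left(-17 + 147744\right) - 403507}{-66993 + 339575} = \frac{\left(-68015\right) 147727 - 403507}{272582} = \left(-10047651905 - 403507\right) \frac{1}{272582} = \left(-10048055412\right) \frac{1}{272582} = - \frac{5024027706}{136291}$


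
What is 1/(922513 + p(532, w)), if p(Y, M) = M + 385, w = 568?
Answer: 1/923466 ≈ 1.0829e-6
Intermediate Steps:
p(Y, M) = 385 + M
1/(922513 + p(532, w)) = 1/(922513 + (385 + 568)) = 1/(922513 + 953) = 1/923466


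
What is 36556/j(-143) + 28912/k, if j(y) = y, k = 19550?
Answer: -27328284/107525 ≈ -254.16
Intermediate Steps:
36556/j(-143) + 28912/k = 36556/(-143) + 28912/19550 = 36556*(-1/143) + 28912*(1/19550) = -2812/11 + 14456/9775 = -27328284/107525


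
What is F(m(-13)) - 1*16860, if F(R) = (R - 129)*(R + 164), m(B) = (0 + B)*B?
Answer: -3540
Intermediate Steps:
m(B) = B**2 (m(B) = B*B = B**2)
F(R) = (-129 + R)*(164 + R)
F(m(-13)) - 1*16860 = (-21156 + ((-13)**2)**2 + 35*(-13)**2) - 1*16860 = (-21156 + 169**2 + 35*169) - 16860 = (-21156 + 28561 + 5915) - 16860 = 13320 - 16860 = -3540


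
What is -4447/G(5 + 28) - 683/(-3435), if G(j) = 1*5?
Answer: -3054406/3435 ≈ -889.20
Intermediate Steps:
G(j) = 5
-4447/G(5 + 28) - 683/(-3435) = -4447/5 - 683/(-3435) = -4447*⅕ - 683*(-1/3435) = -4447/5 + 683/3435 = -3054406/3435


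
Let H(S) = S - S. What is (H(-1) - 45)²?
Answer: 2025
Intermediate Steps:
H(S) = 0
(H(-1) - 45)² = (0 - 45)² = (-45)² = 2025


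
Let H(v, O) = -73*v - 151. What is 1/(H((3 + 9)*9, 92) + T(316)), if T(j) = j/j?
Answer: -1/8034 ≈ -0.00012447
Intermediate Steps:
H(v, O) = -151 - 73*v
T(j) = 1
1/(H((3 + 9)*9, 92) + T(316)) = 1/((-151 - 73*(3 + 9)*9) + 1) = 1/((-151 - 876*9) + 1) = 1/((-151 - 73*108) + 1) = 1/((-151 - 7884) + 1) = 1/(-8035 + 1) = 1/(-8034) = -1/8034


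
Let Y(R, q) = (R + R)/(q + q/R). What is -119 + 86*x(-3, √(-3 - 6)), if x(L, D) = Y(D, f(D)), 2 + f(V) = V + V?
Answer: -208/5 ≈ -41.600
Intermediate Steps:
f(V) = -2 + 2*V (f(V) = -2 + (V + V) = -2 + 2*V)
Y(R, q) = 2*R/(q + q/R) (Y(R, q) = (2*R)/(q + q/R) = 2*R/(q + q/R))
x(L, D) = 2*D²/((1 + D)*(-2 + 2*D)) (x(L, D) = 2*D²/((-2 + 2*D)*(1 + D)) = 2*D²/((1 + D)*(-2 + 2*D)))
-119 + 86*x(-3, √(-3 - 6)) = -119 + 86*((√(-3 - 6))²/(-1 + (√(-3 - 6))²)) = -119 + 86*((√(-9))²/(-1 + (√(-9))²)) = -119 + 86*((3*I)²/(-1 + (3*I)²)) = -119 + 86*(-9/(-1 - 9)) = -119 + 86*(-9/(-10)) = -119 + 86*(-9*(-⅒)) = -119 + 86*(9/10) = -119 + 387/5 = -208/5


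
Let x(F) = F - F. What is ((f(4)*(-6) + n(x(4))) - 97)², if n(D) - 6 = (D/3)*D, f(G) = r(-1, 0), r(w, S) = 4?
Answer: 13225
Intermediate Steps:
x(F) = 0
f(G) = 4
n(D) = 6 + D²/3 (n(D) = 6 + (D/3)*D = 6 + D²/3)
((f(4)*(-6) + n(x(4))) - 97)² = ((4*(-6) + (6 + (⅓)*0²)) - 97)² = ((-24 + (6 + (⅓)*0)) - 97)² = ((-24 + (6 + 0)) - 97)² = ((-24 + 6) - 97)² = (-18 - 97)² = (-115)² = 13225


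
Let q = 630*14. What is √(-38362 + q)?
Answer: I*√29542 ≈ 171.88*I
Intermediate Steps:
q = 8820
√(-38362 + q) = √(-38362 + 8820) = √(-29542) = I*√29542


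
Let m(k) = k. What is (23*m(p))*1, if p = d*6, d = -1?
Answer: -138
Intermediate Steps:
p = -6 (p = -1*6 = -6)
(23*m(p))*1 = (23*(-6))*1 = -138*1 = -138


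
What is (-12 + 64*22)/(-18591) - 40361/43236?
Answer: -270236269/267933492 ≈ -1.0086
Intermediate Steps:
(-12 + 64*22)/(-18591) - 40361/43236 = (-12 + 1408)*(-1/18591) - 40361*1/43236 = 1396*(-1/18591) - 40361/43236 = -1396/18591 - 40361/43236 = -270236269/267933492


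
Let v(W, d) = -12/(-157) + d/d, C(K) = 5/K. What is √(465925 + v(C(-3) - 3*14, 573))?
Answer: √11484611858/157 ≈ 682.59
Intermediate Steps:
v(W, d) = 169/157 (v(W, d) = -12*(-1/157) + 1 = 12/157 + 1 = 169/157)
√(465925 + v(C(-3) - 3*14, 573)) = √(465925 + 169/157) = √(73150394/157) = √11484611858/157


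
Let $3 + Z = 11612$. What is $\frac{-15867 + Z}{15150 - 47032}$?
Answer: $\frac{2129}{15941} \approx 0.13355$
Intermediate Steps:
$Z = 11609$ ($Z = -3 + 11612 = 11609$)
$\frac{-15867 + Z}{15150 - 47032} = \frac{-15867 + 11609}{15150 - 47032} = - \frac{4258}{-31882} = \left(-4258\right) \left(- \frac{1}{31882}\right) = \frac{2129}{15941}$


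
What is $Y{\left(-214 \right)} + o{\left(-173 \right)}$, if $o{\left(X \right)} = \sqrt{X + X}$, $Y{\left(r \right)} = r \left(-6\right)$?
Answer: $1284 + i \sqrt{346} \approx 1284.0 + 18.601 i$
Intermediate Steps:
$Y{\left(r \right)} = - 6 r$
$o{\left(X \right)} = \sqrt{2} \sqrt{X}$ ($o{\left(X \right)} = \sqrt{2 X} = \sqrt{2} \sqrt{X}$)
$Y{\left(-214 \right)} + o{\left(-173 \right)} = \left(-6\right) \left(-214\right) + \sqrt{2} \sqrt{-173} = 1284 + \sqrt{2} i \sqrt{173} = 1284 + i \sqrt{346}$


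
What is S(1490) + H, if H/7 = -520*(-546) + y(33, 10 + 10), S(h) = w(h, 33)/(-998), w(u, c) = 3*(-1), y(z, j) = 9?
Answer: 1983527997/998 ≈ 1.9875e+6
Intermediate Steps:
w(u, c) = -3
S(h) = 3/998 (S(h) = -3/(-998) = -3*(-1/998) = 3/998)
H = 1987503 (H = 7*(-520*(-546) + 9) = 7*(283920 + 9) = 7*283929 = 1987503)
S(1490) + H = 3/998 + 1987503 = 1983527997/998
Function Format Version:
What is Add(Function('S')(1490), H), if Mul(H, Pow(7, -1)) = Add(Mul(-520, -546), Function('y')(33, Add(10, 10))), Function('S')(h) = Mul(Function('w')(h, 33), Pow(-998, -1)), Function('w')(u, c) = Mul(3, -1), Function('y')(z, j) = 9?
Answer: Rational(1983527997, 998) ≈ 1.9875e+6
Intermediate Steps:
Function('w')(u, c) = -3
Function('S')(h) = Rational(3, 998) (Function('S')(h) = Mul(-3, Pow(-998, -1)) = Mul(-3, Rational(-1, 998)) = Rational(3, 998))
H = 1987503 (H = Mul(7, Add(Mul(-520, -546), 9)) = Mul(7, Add(283920, 9)) = Mul(7, 283929) = 1987503)
Add(Function('S')(1490), H) = Add(Rational(3, 998), 1987503) = Rational(1983527997, 998)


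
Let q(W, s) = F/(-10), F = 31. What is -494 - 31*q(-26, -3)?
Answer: -3979/10 ≈ -397.90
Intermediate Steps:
q(W, s) = -31/10 (q(W, s) = 31/(-10) = 31*(-1/10) = -31/10)
-494 - 31*q(-26, -3) = -494 - 31*(-31/10) = -494 + 961/10 = -3979/10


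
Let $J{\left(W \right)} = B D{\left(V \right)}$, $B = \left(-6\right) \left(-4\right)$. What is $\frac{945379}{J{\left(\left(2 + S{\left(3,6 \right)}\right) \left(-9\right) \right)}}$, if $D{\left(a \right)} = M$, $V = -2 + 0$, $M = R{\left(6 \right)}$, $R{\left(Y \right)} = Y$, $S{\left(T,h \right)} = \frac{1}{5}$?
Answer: $\frac{945379}{144} \approx 6565.1$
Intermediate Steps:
$S{\left(T,h \right)} = \frac{1}{5}$
$M = 6$
$V = -2$
$D{\left(a \right)} = 6$
$B = 24$
$J{\left(W \right)} = 144$ ($J{\left(W \right)} = 24 \cdot 6 = 144$)
$\frac{945379}{J{\left(\left(2 + S{\left(3,6 \right)}\right) \left(-9\right) \right)}} = \frac{945379}{144}$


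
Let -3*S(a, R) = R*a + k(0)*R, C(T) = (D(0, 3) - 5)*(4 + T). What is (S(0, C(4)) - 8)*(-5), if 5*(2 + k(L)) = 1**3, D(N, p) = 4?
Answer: 64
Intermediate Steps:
C(T) = -4 - T (C(T) = (4 - 5)*(4 + T) = -(4 + T) = -4 - T)
k(L) = -9/5 (k(L) = -2 + (1/5)*1**3 = -2 + (1/5)*1 = -2 + 1/5 = -9/5)
S(a, R) = 3*R/5 - R*a/3 (S(a, R) = -(R*a - 9*R/5)/3 = -(-9*R/5 + R*a)/3 = 3*R/5 - R*a/3)
(S(0, C(4)) - 8)*(-5) = ((-4 - 1*4)*(9 - 5*0)/15 - 8)*(-5) = ((-4 - 4)*(9 + 0)/15 - 8)*(-5) = ((1/15)*(-8)*9 - 8)*(-5) = (-24/5 - 8)*(-5) = -64/5*(-5) = 64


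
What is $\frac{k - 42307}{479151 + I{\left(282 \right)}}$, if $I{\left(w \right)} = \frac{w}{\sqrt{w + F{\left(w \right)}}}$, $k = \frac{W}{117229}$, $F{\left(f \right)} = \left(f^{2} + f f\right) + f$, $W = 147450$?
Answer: $- \frac{224167143963673083}{2538896745400350706} + \frac{4959459853 \sqrt{39903}}{7616690236201052118} \approx -0.088293$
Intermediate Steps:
$F{\left(f \right)} = f + 2 f^{2}$ ($F{\left(f \right)} = \left(f^{2} + f^{2}\right) + f = 2 f^{2} + f = f + 2 f^{2}$)
$k = \frac{147450}{117229} \approx 1.2578$
$I{\left(w \right)} = \frac{w}{\sqrt{w + w \left(1 + 2 w\right)}}$
$\frac{k - 42307}{479151 + I{\left(282 \right)}} = \frac{\frac{147450}{117229} - 42307}{479151 + \frac{1}{2} \cdot 282 \sqrt{2} \frac{1}{\sqrt{282 \left(1 + 282\right)}}} = - \frac{4959459853}{117229 \left(479151 + \frac{1}{2} \cdot 282 \sqrt{2} \frac{1}{\sqrt{282 \cdot 283}}\right)} = - \frac{4959459853}{117229 \left(479151 + \frac{1}{2} \cdot 282 \sqrt{2} \frac{1}{\sqrt{79806}}\right)} = - \frac{4959459853}{117229 \left(479151 + \frac{1}{2} \cdot 282 \sqrt{2} \frac{\sqrt{79806}}{79806}\right)} = - \frac{4959459853}{117229 \left(479151 + \frac{\sqrt{39903}}{283}\right)}$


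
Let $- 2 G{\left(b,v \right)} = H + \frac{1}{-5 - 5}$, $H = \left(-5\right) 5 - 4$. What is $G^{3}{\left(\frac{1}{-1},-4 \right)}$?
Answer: $\frac{24642171}{8000} \approx 3080.3$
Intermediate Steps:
$H = -29$ ($H = -25 - 4 = -29$)
$G{\left(b,v \right)} = \frac{291}{20}$ ($G{\left(b,v \right)} = - \frac{-29 + \frac{1}{-5 - 5}}{2} = - \frac{-29 + \frac{1}{-10}}{2} = - \frac{-29 - \frac{1}{10}}{2} = \left(- \frac{1}{2}\right) \left(- \frac{291}{10}\right) = \frac{291}{20}$)
$G^{3}{\left(\frac{1}{-1},-4 \right)} = \left(\frac{291}{20}\right)^{3} = \frac{24642171}{8000}$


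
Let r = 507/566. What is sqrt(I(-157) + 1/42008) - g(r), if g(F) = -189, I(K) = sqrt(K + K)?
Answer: 189 + sqrt(10502 + 441168016*I*sqrt(314))/21004 ≈ 191.98 + 2.9766*I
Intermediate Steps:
I(K) = sqrt(2)*sqrt(K) (I(K) = sqrt(2*K) = sqrt(2)*sqrt(K))
r = 507/566 (r = 507*(1/566) = 507/566 ≈ 0.89576)
sqrt(I(-157) + 1/42008) - g(r) = sqrt(sqrt(2)*sqrt(-157) + 1/42008) - 1*(-189) = sqrt(sqrt(2)*(I*sqrt(157)) + 1/42008) + 189 = sqrt(I*sqrt(314) + 1/42008) + 189 = sqrt(1/42008 + I*sqrt(314)) + 189 = 189 + sqrt(1/42008 + I*sqrt(314))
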